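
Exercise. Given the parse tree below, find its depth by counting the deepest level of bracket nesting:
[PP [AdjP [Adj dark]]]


Count bracket nesting levels:
'[' at pos 0: depth = 1
'[' at pos 4: depth = 2
'[' at pos 10: depth = 3
Maximum depth reached: 3

3


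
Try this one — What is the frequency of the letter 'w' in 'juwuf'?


Letter 'w' in 'juwuf': found at position(s) 3 = 1 occurrence(s).

1


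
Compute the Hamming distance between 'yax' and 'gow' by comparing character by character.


Alignment:
Position 1: 'y' vs 'g' = DIFFER
Position 2: 'a' vs 'o' = DIFFER
Position 3: 'x' vs 'w' = DIFFER
Total differences: 3

3


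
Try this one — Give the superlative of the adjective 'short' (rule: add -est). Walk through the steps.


Apply superlative formation (add -est): 'short' -> 'shortest'.

shortest


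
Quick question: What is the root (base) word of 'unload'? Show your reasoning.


Remove prefix 'un' from 'unload' to get root 'load'.

load


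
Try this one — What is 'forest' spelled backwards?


Reverse 'forest' character by character: 'tserof'.

tserof


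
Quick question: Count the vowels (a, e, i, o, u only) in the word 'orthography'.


Vowels in 'orthography': o, o, a = 3 vowels.

3


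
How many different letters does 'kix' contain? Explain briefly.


Unique letters in 'kix': {i, k, x} = 3 distinct letters.

3


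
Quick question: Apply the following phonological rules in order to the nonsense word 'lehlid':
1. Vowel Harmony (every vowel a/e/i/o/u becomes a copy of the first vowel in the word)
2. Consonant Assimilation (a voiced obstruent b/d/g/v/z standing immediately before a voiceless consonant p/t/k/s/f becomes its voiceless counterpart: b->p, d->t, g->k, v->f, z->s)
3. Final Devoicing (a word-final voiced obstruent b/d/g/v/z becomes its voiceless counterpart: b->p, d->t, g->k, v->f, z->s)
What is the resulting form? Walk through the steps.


Starting form: 'lehlid'
Rule 1: Vowel Harmony: all vowels become 'e' (matching first vowel). 'lehlid' -> 'lehled'
Rule 2: Consonant Assimilation: no voiced obstruent (b/d/g/v/z) stands immediately before a voiceless consonant (p/t/k/s/f). No change.
Rule 3: Final Devoicing: word-final voiced obstruent 'd' becomes voiceless 't'. 'lehled' -> 'lehlet'
Final form: 'lehlet'

lehlet


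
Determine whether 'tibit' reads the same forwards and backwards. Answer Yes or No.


Forward: 'tibit'
Reversed: 'tibit'
They are identical.

Yes


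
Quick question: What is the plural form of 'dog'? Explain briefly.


Apply rule: Add -s. 'dog' becomes 'dogs'.

dogs


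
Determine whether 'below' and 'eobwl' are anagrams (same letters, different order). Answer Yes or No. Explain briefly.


Sorted letters of 'below': 'below'
Sorted letters of 'eobwl': 'below'
They match.

Yes


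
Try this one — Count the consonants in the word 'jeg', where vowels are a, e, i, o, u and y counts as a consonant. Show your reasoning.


Consonants in 'jeg': j, g = 2 consonants.

2


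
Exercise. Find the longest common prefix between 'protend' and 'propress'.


Compare from the start: 3 characters match: 'pro'. Mismatch at position 4: 't' vs 'p'.

pro


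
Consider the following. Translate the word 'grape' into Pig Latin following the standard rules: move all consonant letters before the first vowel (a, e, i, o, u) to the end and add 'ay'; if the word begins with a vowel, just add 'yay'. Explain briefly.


'grape': move consonant cluster 'gr' to end and add 'ay': 'apegray'.

apegray


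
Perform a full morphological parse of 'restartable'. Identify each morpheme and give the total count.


Step 1: Identify prefix: 're' (meaning: again)
Step 2: Identify root: 'start'
Step 3: Identify suffix(es): 'able'
Decomposition: re- (prefix: again) + start (root) + -able (suffix: capable of)
Total morphemes: 3

3 morphemes (re- (prefix: again) + start (root) + -able (suffix: capable of))


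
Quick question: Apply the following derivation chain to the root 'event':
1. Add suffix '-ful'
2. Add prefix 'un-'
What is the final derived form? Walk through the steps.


Step 1: Add suffix '-ful' to 'event' = 'eventful'
Step 2: Add prefix 'un-' to 'eventful' = 'uneventful'

uneventful


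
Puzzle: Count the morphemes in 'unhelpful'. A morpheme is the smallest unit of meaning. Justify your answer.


Decomposition: un- (prefix) + help (root) + -ful (suffix) = 3 morpheme(s)

3 morphemes


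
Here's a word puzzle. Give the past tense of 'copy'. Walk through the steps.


Apply rule: Change -y to -ied. 'copy' becomes 'copied'.

copied


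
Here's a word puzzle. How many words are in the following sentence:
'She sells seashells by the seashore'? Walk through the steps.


Split into words: She | sells | seashells | by | the | seashore = 6 words.

6


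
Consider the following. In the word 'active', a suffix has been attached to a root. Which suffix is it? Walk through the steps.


The word 'active' = 'act' (root) + '-ive' (suffix). The suffix is '-ive'.

ive


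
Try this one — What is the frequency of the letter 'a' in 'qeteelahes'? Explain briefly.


Letter 'a' in 'qeteelahes': found at position(s) 7 = 1 occurrence(s).

1


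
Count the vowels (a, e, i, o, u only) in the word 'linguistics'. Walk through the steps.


Vowels in 'linguistics': i, u, i, i = 4 vowels.

4


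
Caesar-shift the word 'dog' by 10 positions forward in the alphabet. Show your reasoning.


Shift each letter by 10: d -> n, o -> y, g -> q. Result: 'nyq'.

nyq


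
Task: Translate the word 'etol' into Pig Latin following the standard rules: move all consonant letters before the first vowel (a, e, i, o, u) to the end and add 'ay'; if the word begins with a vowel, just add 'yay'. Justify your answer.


'etol' starts with a vowel, so add 'yay': 'etolyay'.

etolyay


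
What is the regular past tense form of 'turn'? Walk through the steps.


Apply rule: Add -ed. 'turn' becomes 'turned'.

turned


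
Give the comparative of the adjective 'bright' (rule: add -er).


Apply comparative formation (add -er): 'bright' -> 'brighter'.

brighter


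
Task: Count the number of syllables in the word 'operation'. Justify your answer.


Break 'operation' into syllables: op-er-a-tion -> op | er | a | tion = 4 syllables

4 syllables


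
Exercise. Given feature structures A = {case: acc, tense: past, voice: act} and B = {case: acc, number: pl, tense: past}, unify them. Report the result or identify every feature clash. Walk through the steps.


Compare features:
case: A=acc vs B=acc -> unified: acc
number: A=_ vs B=pl -> unified: pl
tense: A=past vs B=past -> unified: past
voice: A=act vs B=_ -> unified: act
No clashes found.

Unified: {case: acc, number: pl, tense: past, voice: act}


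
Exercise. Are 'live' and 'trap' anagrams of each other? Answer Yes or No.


Sorted letters of 'live': 'eilv'
Sorted letters of 'trap': 'aprt'
They do not match.

No


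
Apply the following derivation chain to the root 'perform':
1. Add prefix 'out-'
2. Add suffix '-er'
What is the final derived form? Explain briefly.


Step 1: Add prefix 'out-' to 'perform' = 'outperform'
Step 2: Add suffix '-er' to 'outperform' = 'outperformer'

outperformer


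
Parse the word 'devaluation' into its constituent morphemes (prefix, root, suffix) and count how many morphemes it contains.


Step 1: Identify prefix: 'de' (meaning: reverse/remove)
Step 2: Identify root: 'value'
Step 3: Identify suffix(es): 'ation'
Decomposition: de- (prefix: reverse/remove) + value (root) + -ation (suffix: act of)
Total morphemes: 3

3 morphemes (de- (prefix: reverse/remove) + value (root) + -ation (suffix: act of))


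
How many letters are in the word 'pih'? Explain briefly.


Spell out 'pih' and number each letter: p(1), i(2), h(3). Total: 3 letters.

3


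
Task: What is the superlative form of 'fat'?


Apply superlative formation (double final consonant, add -est): 'fat' -> 'fattest'.

fattest


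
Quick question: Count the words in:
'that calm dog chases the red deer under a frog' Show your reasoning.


Split into words: that | calm | dog | chases | the | red | deer | under | a | frog = 10 words.

10


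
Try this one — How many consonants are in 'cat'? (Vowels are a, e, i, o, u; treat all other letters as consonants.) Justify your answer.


Consonants in 'cat': c, t = 2 consonants.

2


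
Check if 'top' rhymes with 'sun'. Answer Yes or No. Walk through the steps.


Rime (stressed vowel + following sounds) of 'top': -op = /ɒp/
Rime of 'sun': -un = /ʌn/
/ɒp/ and /ʌn/ are different ending sounds, so the words do not rhyme.

No


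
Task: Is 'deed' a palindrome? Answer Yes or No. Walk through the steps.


Forward: 'deed'
Reversed: 'deed'
They are identical.

Yes


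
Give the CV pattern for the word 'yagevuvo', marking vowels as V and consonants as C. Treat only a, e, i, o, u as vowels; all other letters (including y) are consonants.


Letter mapping: y = C, a = V, g = C, e = V, v = C, u = V, v = C, o = V.

CVCVCVCV


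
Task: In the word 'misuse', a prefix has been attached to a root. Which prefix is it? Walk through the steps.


The word 'misuse' = 'mis' (prefix) + 'use' (root). The prefix is 'mis'.

mis


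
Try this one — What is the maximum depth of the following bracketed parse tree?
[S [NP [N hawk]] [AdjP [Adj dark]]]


Count bracket nesting levels:
'[' at pos 0: depth = 1
'[' at pos 3: depth = 2
'[' at pos 7: depth = 3
'[' at pos 17: depth = 2
'[' at pos 23: depth = 3
Maximum depth reached: 3

3


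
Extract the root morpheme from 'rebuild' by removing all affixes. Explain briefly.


Remove prefix 're' from 'rebuild' to get root 'build'.

build


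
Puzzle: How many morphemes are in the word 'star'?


Decomposition: star (free morpheme) = 1 morpheme(s)

1 morphemes


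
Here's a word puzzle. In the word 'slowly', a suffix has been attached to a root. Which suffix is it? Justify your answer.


The word 'slowly' = 'slow' (root) + '-ly' (suffix). The suffix is '-ly'.

ly


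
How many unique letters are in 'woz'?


Unique letters in 'woz': {o, w, z} = 3 distinct letters.

3


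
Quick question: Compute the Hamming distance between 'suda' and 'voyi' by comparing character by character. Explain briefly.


Alignment:
Position 1: 's' vs 'v' = DIFFER
Position 2: 'u' vs 'o' = DIFFER
Position 3: 'd' vs 'y' = DIFFER
Position 4: 'a' vs 'i' = DIFFER
Total differences: 4

4


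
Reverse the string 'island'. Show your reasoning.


Reverse 'island' character by character: 'dnalsi'.

dnalsi


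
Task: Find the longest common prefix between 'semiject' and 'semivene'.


Compare from the start: 4 characters match: 'semi'. Mismatch at position 5: 'j' vs 'v'.

semi


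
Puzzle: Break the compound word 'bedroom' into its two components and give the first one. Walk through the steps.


Split 'bedroom' into 'bed' + 'room'. The first part is 'bed'.

bed


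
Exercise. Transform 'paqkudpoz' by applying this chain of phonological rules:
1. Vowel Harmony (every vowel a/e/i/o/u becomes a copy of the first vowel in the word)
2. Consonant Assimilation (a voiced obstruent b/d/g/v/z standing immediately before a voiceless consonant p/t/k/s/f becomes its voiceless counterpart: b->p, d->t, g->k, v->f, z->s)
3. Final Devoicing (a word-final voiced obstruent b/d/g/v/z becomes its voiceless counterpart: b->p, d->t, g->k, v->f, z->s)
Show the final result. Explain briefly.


Starting form: 'paqkudpoz'
Rule 1: Vowel Harmony: all vowels become 'a' (matching first vowel). 'paqkudpoz' -> 'paqkadpaz'
Rule 2: Consonant Assimilation: voiced obstruent before voiceless consonant becomes voiceless ('dp' -> 'tp'). 'paqkadpaz' -> 'paqkatpaz'
Rule 3: Final Devoicing: word-final voiced obstruent 'z' becomes voiceless 's'. 'paqkatpaz' -> 'paqkatpas'
Final form: 'paqkatpas'

paqkatpas


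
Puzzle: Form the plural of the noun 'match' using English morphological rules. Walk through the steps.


Apply rule: Add -es (sibilant/fricative ending). 'match' becomes 'matches'.

matches


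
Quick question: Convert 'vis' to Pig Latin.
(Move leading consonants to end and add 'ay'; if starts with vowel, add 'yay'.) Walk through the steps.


'vis': move consonant cluster 'v' to end and add 'ay': 'isvay'.

isvay


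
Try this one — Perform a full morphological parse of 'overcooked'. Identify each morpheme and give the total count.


Step 1: Identify prefix: 'over' (meaning: excessively)
Step 2: Identify root: 'cook'
Step 3: Identify suffix(es): 'ed'
Decomposition: over- (prefix: excessively) + cook (root) + -ed (suffix: past)
Total morphemes: 3

3 morphemes (over- (prefix: excessively) + cook (root) + -ed (suffix: past))


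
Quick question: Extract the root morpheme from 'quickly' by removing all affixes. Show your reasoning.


Remove suffix '-ly' from 'quickly' to get root 'quick'.

quick


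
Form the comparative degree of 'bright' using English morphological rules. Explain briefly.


Apply comparative formation (add -er): 'bright' -> 'brighter'.

brighter


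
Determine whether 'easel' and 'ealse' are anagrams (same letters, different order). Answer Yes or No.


Sorted letters of 'easel': 'aeels'
Sorted letters of 'ealse': 'aeels'
They match.

Yes


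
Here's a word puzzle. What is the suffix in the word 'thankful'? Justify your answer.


The word 'thankful' = 'thank' (root) + '-ful' (suffix). The suffix is '-ful'.

ful


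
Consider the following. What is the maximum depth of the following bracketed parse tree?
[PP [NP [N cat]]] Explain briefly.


Count bracket nesting levels:
'[' at pos 0: depth = 1
'[' at pos 4: depth = 2
'[' at pos 8: depth = 3
Maximum depth reached: 3

3


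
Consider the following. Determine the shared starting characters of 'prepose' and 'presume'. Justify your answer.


Compare from the start: 3 characters match: 'pre'. Mismatch at position 4: 'p' vs 's'.

pre


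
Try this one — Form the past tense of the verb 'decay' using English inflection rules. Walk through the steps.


Apply rule: Add -ed. 'decay' becomes 'decayed'.

decayed


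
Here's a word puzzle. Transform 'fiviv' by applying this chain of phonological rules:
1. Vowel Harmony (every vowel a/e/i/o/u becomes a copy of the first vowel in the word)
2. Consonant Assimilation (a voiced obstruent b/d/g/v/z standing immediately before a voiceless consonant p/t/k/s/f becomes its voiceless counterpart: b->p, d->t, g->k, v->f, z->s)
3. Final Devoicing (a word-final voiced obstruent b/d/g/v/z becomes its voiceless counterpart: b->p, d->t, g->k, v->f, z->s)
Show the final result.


Starting form: 'fiviv'
Rule 1: Vowel Harmony: all vowels already match. No change.
Rule 2: Consonant Assimilation: no voiced obstruent (b/d/g/v/z) stands immediately before a voiceless consonant (p/t/k/s/f). No change.
Rule 3: Final Devoicing: word-final voiced obstruent 'v' becomes voiceless 'f'. 'fiviv' -> 'fivif'
Final form: 'fivif'

fivif


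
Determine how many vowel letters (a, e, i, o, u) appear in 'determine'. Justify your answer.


Vowels in 'determine': e, e, i, e = 4 vowels.

4


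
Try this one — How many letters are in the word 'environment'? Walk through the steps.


Spell out 'environment' and number each letter: e(1), n(2), v(3), i(4), r(5), o(6), n(7), m(8), e(9), n(10), t(11). Total: 11 letters.

11


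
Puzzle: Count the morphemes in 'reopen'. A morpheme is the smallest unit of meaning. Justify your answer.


Decomposition: re- (prefix) + open (root) = 2 morpheme(s)

2 morphemes


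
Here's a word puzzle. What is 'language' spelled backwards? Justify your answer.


Reverse 'language' character by character: 'egaugnal'.

egaugnal


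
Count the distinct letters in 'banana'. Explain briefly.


Unique letters in 'banana': {a, b, n} = 3 distinct letters.

3


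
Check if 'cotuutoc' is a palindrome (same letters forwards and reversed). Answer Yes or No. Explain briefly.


Forward: 'cotuutoc'
Reversed: 'cotuutoc'
They are identical.

Yes


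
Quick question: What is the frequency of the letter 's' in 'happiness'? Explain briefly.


Letter 's' in 'happiness': found at position(s) 8, 9 = 2 occurrence(s).

2


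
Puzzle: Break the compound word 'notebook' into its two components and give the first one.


Split 'notebook' into 'note' + 'book'. The first part is 'note'.

note


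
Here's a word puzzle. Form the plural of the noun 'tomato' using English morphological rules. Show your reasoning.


Apply rule: Add -es (consonant + o). 'tomato' becomes 'tomatoes'.

tomatoes


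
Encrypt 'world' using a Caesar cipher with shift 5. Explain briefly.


Shift each letter by 5: w -> b, o -> t, r -> w, l -> q, d -> i. Result: 'btwqi'.

btwqi


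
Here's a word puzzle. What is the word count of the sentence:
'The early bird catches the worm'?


Split into words: The | early | bird | catches | the | worm = 6 words.

6


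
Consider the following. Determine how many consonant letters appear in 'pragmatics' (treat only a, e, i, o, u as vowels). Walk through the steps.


Consonants in 'pragmatics': p, r, g, m, t, c, s = 7 consonants.

7


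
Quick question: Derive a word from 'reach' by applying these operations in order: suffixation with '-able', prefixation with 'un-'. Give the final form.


Step 1: Add suffix '-able' to 'reach' = 'reachable'
Step 2: Add prefix 'un-' to 'reachable' = 'unreachable'

unreachable


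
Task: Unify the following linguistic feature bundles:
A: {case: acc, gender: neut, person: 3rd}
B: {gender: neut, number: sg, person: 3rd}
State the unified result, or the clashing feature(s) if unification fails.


Compare features:
case: A=acc vs B=_ -> unified: acc
gender: A=neut vs B=neut -> unified: neut
number: A=_ vs B=sg -> unified: sg
person: A=3rd vs B=3rd -> unified: 3rd
No clashes found.

Unified: {case: acc, gender: neut, number: sg, person: 3rd}


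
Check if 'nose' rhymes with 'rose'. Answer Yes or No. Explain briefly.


Rime (stressed vowel + following sounds) of 'nose': -ose = /oʊz/
Rime of 'rose': -ose = /oʊz/
/oʊz/ and /oʊz/ are the same ending sound, so the words rhyme.

Yes


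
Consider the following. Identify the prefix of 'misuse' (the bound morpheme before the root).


The word 'misuse' = 'mis' (prefix) + 'use' (root). The prefix is 'mis'.

mis


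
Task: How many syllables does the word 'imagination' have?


Break 'imagination' into syllables: i-mag-i-na-tion -> i | mag | i | na | tion = 5 syllables

5 syllables


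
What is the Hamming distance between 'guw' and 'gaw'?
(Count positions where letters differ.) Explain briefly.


Alignment:
Position 1: 'g' vs 'g' = match
Position 2: 'u' vs 'a' = DIFFER
Position 3: 'w' vs 'w' = match
Total differences: 1

1


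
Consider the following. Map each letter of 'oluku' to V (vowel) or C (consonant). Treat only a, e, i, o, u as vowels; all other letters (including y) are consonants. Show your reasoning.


Letter mapping: o = V, l = C, u = V, k = C, u = V.

VCVCV


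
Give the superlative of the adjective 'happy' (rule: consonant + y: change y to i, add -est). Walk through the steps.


Apply superlative formation (consonant + y: change y to i, add -est): 'happy' -> 'happiest'.

happiest


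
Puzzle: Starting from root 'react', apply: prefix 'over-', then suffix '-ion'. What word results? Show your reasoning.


Step 1: Add prefix 'over-' to 'react' = 'overreact'
Step 2: Add suffix '-ion' to 'overreact' = 'overreaction'

overreaction


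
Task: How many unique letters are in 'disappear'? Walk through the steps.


Unique letters in 'disappear': {a, d, e, i, p, r, s} = 7 distinct letters.

7


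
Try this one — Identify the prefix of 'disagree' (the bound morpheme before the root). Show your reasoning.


The word 'disagree' = 'dis' (prefix) + 'agree' (root). The prefix is 'dis'.

dis


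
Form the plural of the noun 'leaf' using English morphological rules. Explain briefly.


Apply rule: Change -f to -ves. 'leaf' becomes 'leaves'.

leaves


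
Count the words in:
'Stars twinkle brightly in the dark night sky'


Split into words: Stars | twinkle | brightly | in | the | dark | night | sky = 8 words.

8


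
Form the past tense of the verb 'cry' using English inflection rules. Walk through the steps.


Apply rule: Change -y to -ied. 'cry' becomes 'cried'.

cried


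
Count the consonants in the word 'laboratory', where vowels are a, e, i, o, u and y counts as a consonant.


Consonants in 'laboratory': l, b, r, t, r, y = 6 consonants.

6


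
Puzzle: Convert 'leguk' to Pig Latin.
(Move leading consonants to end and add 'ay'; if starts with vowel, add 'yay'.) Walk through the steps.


'leguk': move consonant cluster 'l' to end and add 'ay': 'eguklay'.

eguklay


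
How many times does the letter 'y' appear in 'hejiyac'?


Letter 'y' in 'hejiyac': found at position(s) 5 = 1 occurrence(s).

1


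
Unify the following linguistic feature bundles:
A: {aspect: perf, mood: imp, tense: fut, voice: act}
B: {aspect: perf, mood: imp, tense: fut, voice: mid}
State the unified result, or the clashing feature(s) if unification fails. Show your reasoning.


Compare features:
aspect: A=perf vs B=perf -> unified: perf
mood: A=imp vs B=imp -> unified: imp
tense: A=fut vs B=fut -> unified: fut
voice: A=act vs B=mid -> CLASH
Clash detected on feature 'voice' (act vs mid); unification fails.

CLASH on 'voice' (act vs mid)


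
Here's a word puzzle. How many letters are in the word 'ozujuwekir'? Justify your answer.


Spell out 'ozujuwekir' and number each letter: o(1), z(2), u(3), j(4), u(5), w(6), e(7), k(8), i(9), r(10). Total: 10 letters.

10


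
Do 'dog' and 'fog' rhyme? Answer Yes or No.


Rime (stressed vowel + following sounds) of 'dog': -og = /ɒg/
Rime of 'fog': -og = /ɒg/
/ɒg/ and /ɒg/ are the same ending sound, so the words rhyme.

Yes


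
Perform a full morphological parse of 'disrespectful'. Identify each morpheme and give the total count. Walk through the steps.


Step 1: Identify prefix: 'dis' (meaning: not/apart)
Step 2: Identify root: 'respect'
Step 3: Identify suffix(es): 'ful'
Decomposition: dis- (prefix: not/apart) + respect (root) + -ful (suffix: full of)
Total morphemes: 3

3 morphemes (dis- (prefix: not/apart) + respect (root) + -ful (suffix: full of))


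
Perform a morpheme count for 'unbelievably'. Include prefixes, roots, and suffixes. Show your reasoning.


Decomposition: un- (prefix) + believe (root) + -able (suffix) + -ly (suffix) = 4 morpheme(s)

4 morphemes


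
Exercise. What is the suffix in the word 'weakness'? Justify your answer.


The word 'weakness' = 'weak' (root) + '-ness' (suffix). The suffix is '-ness'.

ness


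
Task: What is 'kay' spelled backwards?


Reverse 'kay' character by character: 'yak'.

yak


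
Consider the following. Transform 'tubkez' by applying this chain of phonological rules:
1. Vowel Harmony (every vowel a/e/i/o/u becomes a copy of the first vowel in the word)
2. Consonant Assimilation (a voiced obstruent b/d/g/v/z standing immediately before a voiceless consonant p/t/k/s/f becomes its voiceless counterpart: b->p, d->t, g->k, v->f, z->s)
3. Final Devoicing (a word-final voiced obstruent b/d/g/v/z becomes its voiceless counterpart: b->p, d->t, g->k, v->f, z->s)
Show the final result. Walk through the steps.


Starting form: 'tubkez'
Rule 1: Vowel Harmony: all vowels become 'u' (matching first vowel). 'tubkez' -> 'tubkuz'
Rule 2: Consonant Assimilation: voiced obstruent before voiceless consonant becomes voiceless ('bk' -> 'pk'). 'tubkuz' -> 'tupkuz'
Rule 3: Final Devoicing: word-final voiced obstruent 'z' becomes voiceless 's'. 'tupkuz' -> 'tupkus'
Final form: 'tupkus'

tupkus


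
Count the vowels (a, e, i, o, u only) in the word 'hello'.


Vowels in 'hello': e, o = 2 vowels.

2


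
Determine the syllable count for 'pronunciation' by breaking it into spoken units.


Break 'pronunciation' into syllables: pro-nun-ci-a-tion -> pro | nun | ci | a | tion = 5 syllables

5 syllables


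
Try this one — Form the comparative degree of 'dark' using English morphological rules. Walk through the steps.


Apply comparative formation (add -er): 'dark' -> 'darker'.

darker


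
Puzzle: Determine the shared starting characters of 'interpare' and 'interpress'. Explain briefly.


Compare from the start: 6 characters match: 'interp'. Mismatch at position 7: 'a' vs 'r'.

interp


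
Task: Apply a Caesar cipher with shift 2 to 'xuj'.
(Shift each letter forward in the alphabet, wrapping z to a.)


Shift each letter by 2: x -> z, u -> w, j -> l. Result: 'zwl'.

zwl


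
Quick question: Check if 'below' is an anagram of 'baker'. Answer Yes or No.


Sorted letters of 'below': 'below'
Sorted letters of 'baker': 'abekr'
They do not match.

No


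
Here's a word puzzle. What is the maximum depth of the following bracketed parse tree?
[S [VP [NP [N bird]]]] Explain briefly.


Count bracket nesting levels:
'[' at pos 0: depth = 1
'[' at pos 3: depth = 2
'[' at pos 7: depth = 3
'[' at pos 11: depth = 4
Maximum depth reached: 4

4


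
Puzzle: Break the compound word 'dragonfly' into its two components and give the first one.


Split 'dragonfly' into 'dragon' + 'fly'. The first part is 'dragon'.

dragon


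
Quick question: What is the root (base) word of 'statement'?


Remove suffix '-ment' from 'statement' to get root 'state'.

state


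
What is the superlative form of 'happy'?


Apply superlative formation (consonant + y: change y to i, add -est): 'happy' -> 'happiest'.

happiest


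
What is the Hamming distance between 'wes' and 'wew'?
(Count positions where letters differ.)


Alignment:
Position 1: 'w' vs 'w' = match
Position 2: 'e' vs 'e' = match
Position 3: 's' vs 'w' = DIFFER
Total differences: 1

1


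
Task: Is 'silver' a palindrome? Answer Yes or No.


Forward: 'silver'
Reversed: 'revlis'
They differ.

No


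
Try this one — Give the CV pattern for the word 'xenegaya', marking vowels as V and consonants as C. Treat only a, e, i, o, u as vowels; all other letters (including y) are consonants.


Letter mapping: x = C, e = V, n = C, e = V, g = C, a = V, y = C, a = V.

CVCVCVCV


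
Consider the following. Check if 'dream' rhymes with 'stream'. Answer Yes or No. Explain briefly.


Rime (stressed vowel + following sounds) of 'dream': -eam = /iːm/
Rime of 'stream': -eam = /iːm/
/iːm/ and /iːm/ are the same ending sound, so the words rhyme.

Yes


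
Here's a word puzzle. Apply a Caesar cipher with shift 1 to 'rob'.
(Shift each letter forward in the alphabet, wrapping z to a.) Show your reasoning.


Shift each letter by 1: r -> s, o -> p, b -> c. Result: 'spc'.

spc


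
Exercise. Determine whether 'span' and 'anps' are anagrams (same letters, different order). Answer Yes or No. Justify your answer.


Sorted letters of 'span': 'anps'
Sorted letters of 'anps': 'anps'
They match.

Yes


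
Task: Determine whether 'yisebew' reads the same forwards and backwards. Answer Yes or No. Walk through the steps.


Forward: 'yisebew'
Reversed: 'webesiy'
They differ.

No


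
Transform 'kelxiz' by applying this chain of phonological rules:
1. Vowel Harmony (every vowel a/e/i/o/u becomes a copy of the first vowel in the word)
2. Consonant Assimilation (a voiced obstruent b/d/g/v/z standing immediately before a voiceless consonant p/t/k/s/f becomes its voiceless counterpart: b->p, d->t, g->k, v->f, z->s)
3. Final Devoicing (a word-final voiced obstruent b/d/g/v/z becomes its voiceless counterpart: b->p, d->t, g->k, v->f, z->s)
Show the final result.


Starting form: 'kelxiz'
Rule 1: Vowel Harmony: all vowels become 'e' (matching first vowel). 'kelxiz' -> 'kelxez'
Rule 2: Consonant Assimilation: no voiced obstruent (b/d/g/v/z) stands immediately before a voiceless consonant (p/t/k/s/f). No change.
Rule 3: Final Devoicing: word-final voiced obstruent 'z' becomes voiceless 's'. 'kelxez' -> 'kelxes'
Final form: 'kelxes'

kelxes


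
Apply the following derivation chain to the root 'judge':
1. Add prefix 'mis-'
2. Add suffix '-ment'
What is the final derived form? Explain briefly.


Step 1: Add prefix 'mis-' to 'judge' = 'misjudge'
Step 2: Add suffix '-ment' to 'misjudge' = 'misjudgment'

misjudgment


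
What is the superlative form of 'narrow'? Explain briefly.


Apply superlative formation (add -est): 'narrow' -> 'narrowest'.

narrowest


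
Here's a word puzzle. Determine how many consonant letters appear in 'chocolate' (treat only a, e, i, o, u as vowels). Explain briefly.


Consonants in 'chocolate': c, h, c, l, t = 5 consonants.

5


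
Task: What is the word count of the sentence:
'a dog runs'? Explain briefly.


Split into words: a | dog | runs = 3 words.

3


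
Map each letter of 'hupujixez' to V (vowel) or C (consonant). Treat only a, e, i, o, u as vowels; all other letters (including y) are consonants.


Letter mapping: h = C, u = V, p = C, u = V, j = C, i = V, x = C, e = V, z = C.

CVCVCVCVC


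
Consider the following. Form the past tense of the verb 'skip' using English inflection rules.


Apply rule: Double final consonant and add -ed. 'skip' becomes 'skipped'.

skipped


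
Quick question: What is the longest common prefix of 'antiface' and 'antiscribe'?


Compare from the start: 4 characters match: 'anti'. Mismatch at position 5: 'f' vs 's'.

anti


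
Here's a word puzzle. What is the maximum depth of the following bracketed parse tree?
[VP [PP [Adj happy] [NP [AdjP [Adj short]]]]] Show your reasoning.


Count bracket nesting levels:
'[' at pos 0: depth = 1
'[' at pos 4: depth = 2
'[' at pos 8: depth = 3
'[' at pos 20: depth = 3
'[' at pos 24: depth = 4
'[' at pos 30: depth = 5
Maximum depth reached: 5

5


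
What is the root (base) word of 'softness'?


Remove suffix '-ness' from 'softness' to get root 'soft'.

soft


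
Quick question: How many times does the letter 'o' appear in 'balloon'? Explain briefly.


Letter 'o' in 'balloon': found at position(s) 5, 6 = 2 occurrence(s).

2


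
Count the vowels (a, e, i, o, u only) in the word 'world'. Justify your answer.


Vowels in 'world': o = 1 vowels.

1


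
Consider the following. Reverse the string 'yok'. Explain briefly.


Reverse 'yok' character by character: 'koy'.

koy


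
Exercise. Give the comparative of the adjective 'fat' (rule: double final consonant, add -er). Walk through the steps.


Apply comparative formation (double final consonant, add -er): 'fat' -> 'fatter'.

fatter


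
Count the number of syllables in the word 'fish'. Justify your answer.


Break 'fish' into syllables: fish -> fish = 1 syllable

1 syllable


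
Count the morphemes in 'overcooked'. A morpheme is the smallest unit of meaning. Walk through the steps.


Decomposition: over- (prefix) + cook (root) + -ed (suffix) = 3 morpheme(s)

3 morphemes


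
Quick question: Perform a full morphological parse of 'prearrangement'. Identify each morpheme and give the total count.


Step 1: Identify prefix: 'pre' (meaning: before)
Step 2: Identify root: 'arrange'
Step 3: Identify suffix(es): 'ment'
Decomposition: pre- (prefix: before) + arrange (root) + -ment (suffix: action/result)
Total morphemes: 3

3 morphemes (pre- (prefix: before) + arrange (root) + -ment (suffix: action/result))


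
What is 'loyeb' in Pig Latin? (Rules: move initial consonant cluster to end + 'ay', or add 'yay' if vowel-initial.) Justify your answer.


'loyeb': move consonant cluster 'l' to end and add 'ay': 'oyeblay'.

oyeblay


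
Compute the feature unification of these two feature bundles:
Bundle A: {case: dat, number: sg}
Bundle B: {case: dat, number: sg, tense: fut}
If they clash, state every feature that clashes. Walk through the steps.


Compare features:
case: A=dat vs B=dat -> unified: dat
number: A=sg vs B=sg -> unified: sg
tense: A=_ vs B=fut -> unified: fut
No clashes found.

Unified: {case: dat, number: sg, tense: fut}


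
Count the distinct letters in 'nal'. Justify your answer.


Unique letters in 'nal': {a, l, n} = 3 distinct letters.

3


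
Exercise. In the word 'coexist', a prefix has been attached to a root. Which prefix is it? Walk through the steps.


The word 'coexist' = 'co' (prefix) + 'exist' (root). The prefix is 'co'.

co


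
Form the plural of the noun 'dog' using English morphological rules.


Apply rule: Add -s. 'dog' becomes 'dogs'.

dogs


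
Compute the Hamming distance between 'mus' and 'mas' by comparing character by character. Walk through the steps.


Alignment:
Position 1: 'm' vs 'm' = match
Position 2: 'u' vs 'a' = DIFFER
Position 3: 's' vs 's' = match
Total differences: 1

1


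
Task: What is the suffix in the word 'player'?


The word 'player' = 'play' (root) + '-er' (suffix). The suffix is '-er'.

er


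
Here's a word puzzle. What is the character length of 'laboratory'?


Spell out 'laboratory' and number each letter: l(1), a(2), b(3), o(4), r(5), a(6), t(7), o(8), r(9), y(10). Total: 10 letters.

10


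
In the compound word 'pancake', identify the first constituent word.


Split 'pancake' into 'pan' + 'cake'. The first part is 'pan'.

pan


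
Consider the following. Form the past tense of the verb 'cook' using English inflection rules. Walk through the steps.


Apply rule: Add -ed. 'cook' becomes 'cooked'.

cooked


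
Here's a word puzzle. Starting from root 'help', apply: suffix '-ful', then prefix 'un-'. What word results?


Step 1: Add suffix '-ful' to 'help' = 'helpful'
Step 2: Add prefix 'un-' to 'helpful' = 'unhelpful'

unhelpful


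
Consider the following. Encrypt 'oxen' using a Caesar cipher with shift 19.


Shift each letter by 19: o -> h, x -> q, e -> x, n -> g. Result: 'hqxg'.

hqxg


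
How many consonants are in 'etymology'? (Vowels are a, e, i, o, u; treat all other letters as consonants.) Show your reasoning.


Consonants in 'etymology': t, y, m, l, g, y = 6 consonants.

6


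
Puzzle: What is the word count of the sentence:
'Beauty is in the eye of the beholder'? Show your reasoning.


Split into words: Beauty | is | in | the | eye | of | the | beholder = 8 words.

8


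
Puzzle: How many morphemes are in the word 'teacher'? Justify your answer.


Decomposition: teach (root) + -er (suffix) = 2 morpheme(s)

2 morphemes


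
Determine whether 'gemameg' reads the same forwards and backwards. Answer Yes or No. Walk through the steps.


Forward: 'gemameg'
Reversed: 'gemameg'
They are identical.

Yes


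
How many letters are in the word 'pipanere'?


Spell out 'pipanere' and number each letter: p(1), i(2), p(3), a(4), n(5), e(6), r(7), e(8). Total: 8 letters.

8


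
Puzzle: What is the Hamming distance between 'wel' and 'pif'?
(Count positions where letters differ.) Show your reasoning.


Alignment:
Position 1: 'w' vs 'p' = DIFFER
Position 2: 'e' vs 'i' = DIFFER
Position 3: 'l' vs 'f' = DIFFER
Total differences: 3

3


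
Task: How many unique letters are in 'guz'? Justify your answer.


Unique letters in 'guz': {g, u, z} = 3 distinct letters.

3


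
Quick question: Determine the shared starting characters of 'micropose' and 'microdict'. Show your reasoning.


Compare from the start: 5 characters match: 'micro'. Mismatch at position 6: 'p' vs 'd'.

micro


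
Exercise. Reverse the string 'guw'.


Reverse 'guw' character by character: 'wug'.

wug


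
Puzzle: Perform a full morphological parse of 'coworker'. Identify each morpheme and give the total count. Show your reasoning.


Step 1: Identify prefix: 'co' (meaning: together)
Step 2: Identify root: 'work'
Step 3: Identify suffix(es): 'er'
Decomposition: co- (prefix: together) + work (root) + -er (suffix: one who)
Total morphemes: 3

3 morphemes (co- (prefix: together) + work (root) + -er (suffix: one who))


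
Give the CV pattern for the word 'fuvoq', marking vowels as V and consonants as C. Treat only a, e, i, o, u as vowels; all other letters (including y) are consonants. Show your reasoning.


Letter mapping: f = C, u = V, v = C, o = V, q = C.

CVCVC


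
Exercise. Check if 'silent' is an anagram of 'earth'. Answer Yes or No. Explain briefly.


Sorted letters of 'silent': 'eilnst'
Sorted letters of 'earth': 'aehrt'
They do not match.

No


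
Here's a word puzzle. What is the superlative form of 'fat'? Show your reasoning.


Apply superlative formation (double final consonant, add -est): 'fat' -> 'fattest'.

fattest


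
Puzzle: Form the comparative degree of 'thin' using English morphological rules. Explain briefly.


Apply comparative formation (double final consonant, add -er): 'thin' -> 'thinner'.

thinner


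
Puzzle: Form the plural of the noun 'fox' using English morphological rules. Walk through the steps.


Apply rule: Add -es (sibilant/fricative ending). 'fox' becomes 'foxes'.

foxes


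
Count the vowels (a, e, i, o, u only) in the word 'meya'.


Vowels in 'meya': e, a = 2 vowels.

2


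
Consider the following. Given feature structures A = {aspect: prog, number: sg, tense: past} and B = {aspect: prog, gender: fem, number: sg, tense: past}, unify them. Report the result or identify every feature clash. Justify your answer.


Compare features:
aspect: A=prog vs B=prog -> unified: prog
gender: A=_ vs B=fem -> unified: fem
number: A=sg vs B=sg -> unified: sg
tense: A=past vs B=past -> unified: past
No clashes found.

Unified: {aspect: prog, gender: fem, number: sg, tense: past}


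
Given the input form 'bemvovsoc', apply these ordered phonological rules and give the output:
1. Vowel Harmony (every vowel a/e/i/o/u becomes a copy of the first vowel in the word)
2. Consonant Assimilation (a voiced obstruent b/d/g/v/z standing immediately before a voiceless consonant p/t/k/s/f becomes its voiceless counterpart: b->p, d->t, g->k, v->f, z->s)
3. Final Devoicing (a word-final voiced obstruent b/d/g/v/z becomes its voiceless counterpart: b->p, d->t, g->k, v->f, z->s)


Starting form: 'bemvovsoc'
Rule 1: Vowel Harmony: all vowels become 'e' (matching first vowel). 'bemvovsoc' -> 'bemvevsec'
Rule 2: Consonant Assimilation: voiced obstruent before voiceless consonant becomes voiceless ('vs' -> 'fs'). 'bemvevsec' -> 'bemvefsec'
Rule 3: Final Devoicing: final consonant 'c' is not one of the voiced obstruents b/d/g/v/z. No change.
Final form: 'bemvefsec'

bemvefsec


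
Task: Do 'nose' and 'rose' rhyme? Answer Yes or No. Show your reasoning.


Rime (stressed vowel + following sounds) of 'nose': -ose = /oʊz/
Rime of 'rose': -ose = /oʊz/
/oʊz/ and /oʊz/ are the same ending sound, so the words rhyme.

Yes


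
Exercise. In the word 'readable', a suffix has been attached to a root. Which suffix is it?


The word 'readable' = 'read' (root) + '-able' (suffix). The suffix is '-able'.

able


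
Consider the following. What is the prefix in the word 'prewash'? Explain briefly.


The word 'prewash' = 'pre' (prefix) + 'wash' (root). The prefix is 'pre'.

pre


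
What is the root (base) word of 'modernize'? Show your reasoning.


Remove suffix '-ize' from 'modernize' to get root 'modern'.

modern


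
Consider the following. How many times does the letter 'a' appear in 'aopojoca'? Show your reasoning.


Letter 'a' in 'aopojoca': found at position(s) 1, 8 = 2 occurrence(s).

2


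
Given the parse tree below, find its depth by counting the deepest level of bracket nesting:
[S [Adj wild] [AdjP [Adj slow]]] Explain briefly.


Count bracket nesting levels:
'[' at pos 0: depth = 1
'[' at pos 3: depth = 2
'[' at pos 14: depth = 2
'[' at pos 20: depth = 3
Maximum depth reached: 3

3
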